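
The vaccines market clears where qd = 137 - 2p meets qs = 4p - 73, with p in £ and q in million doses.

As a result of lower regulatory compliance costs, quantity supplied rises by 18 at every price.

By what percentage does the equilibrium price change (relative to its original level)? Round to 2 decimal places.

Original equilibrium: 137 - 2p = 4p - 73 gives 210 = 6p, so p = 35 and q = 67.
The new curves are qd = 137 - 2p (demand) and qs = 4p - 55 (supply).
Equate the new curves: 137 - 2p = 4p - 55, giving 192 = 6p, p = 32, q = 73.
%Δp = (32 − 35) / 35 × 100 = -8.57%.

-8.57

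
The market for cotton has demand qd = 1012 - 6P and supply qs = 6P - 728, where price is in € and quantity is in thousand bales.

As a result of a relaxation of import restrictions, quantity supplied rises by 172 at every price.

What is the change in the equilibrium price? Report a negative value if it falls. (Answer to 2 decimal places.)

-14.33

Solve the original market: 1012 - 6P = 6P - 728, hence P = 145 and q = 142.
With the change applied: demand qd = 1012 - 6P, supply qs = 6P - 556.
Clearing the new market: 1012 - 6P = 6P - 556, so P = 392/3 ≈ 130.6667 and q = 228.
ΔP = 130.6667 − 145 = -14.33.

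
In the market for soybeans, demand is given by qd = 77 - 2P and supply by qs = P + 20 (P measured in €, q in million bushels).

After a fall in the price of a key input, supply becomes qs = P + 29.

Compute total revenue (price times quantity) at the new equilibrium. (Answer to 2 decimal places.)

Before the shock: 77 - 2P = P + 20 ⇒ 57 = 3P ⇒ P = 19, q = 39.
The shock moves the curves to qd = 77 - 2P and qs = P + 29.
Setting them equal: 77 - 2P = P + 29 → 48 = 3P, so P = 16 and q = 45.
New expenditure = 16 × 45 = 720.00.

720.00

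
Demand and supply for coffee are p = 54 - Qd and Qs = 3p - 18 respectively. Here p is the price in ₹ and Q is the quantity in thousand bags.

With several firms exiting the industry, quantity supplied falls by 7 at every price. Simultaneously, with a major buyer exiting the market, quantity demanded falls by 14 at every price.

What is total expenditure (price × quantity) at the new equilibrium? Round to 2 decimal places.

385.94

Solve the original market: 54 - p = 3p - 18, hence p = 18 and Q = 36.
With the change applied: demand Qd = 40 - p, supply Qs = 3p - 25.
Equate the new curves: 40 - p = 3p - 25, giving 65 = 4p, p = 16.25, Q = 23.75.
New expenditure = 16.25 × 23.75 = 385.94.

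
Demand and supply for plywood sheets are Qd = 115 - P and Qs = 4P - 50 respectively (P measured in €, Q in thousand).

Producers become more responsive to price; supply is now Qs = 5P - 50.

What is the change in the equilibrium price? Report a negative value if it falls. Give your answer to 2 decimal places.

-5.50

Initially, 115 - P = 4P - 50, so 165 = 5P and P = 33, Q = 82.
The shock moves the curves to Qd = 115 - P and Qs = 5P - 50.
Equate the new curves: 115 - P = 5P - 50, giving 165 = 6P, P = 27.5, Q = 87.5.
ΔP = 27.5 − 33 = -5.50.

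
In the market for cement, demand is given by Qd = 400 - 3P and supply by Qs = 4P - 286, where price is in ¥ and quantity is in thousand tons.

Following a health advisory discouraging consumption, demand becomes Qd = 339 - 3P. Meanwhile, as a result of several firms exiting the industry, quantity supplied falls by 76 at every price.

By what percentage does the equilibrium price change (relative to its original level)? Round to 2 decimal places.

+2.19

Original equilibrium: 400 - 3P = 4P - 286 gives 686 = 7P, so P = 98 and Q = 106.
The shock moves the curves to Qd = 339 - 3P and Qs = 4P - 362.
New equilibrium: 339 - 3P = 4P - 362 ⇒ 701 = 7P ⇒ P = 701/7 ≈ 100.1429, Q = 270/7 ≈ 38.5714.
%ΔP = (100.1429 − 98) / 98 × 100 = +2.19%.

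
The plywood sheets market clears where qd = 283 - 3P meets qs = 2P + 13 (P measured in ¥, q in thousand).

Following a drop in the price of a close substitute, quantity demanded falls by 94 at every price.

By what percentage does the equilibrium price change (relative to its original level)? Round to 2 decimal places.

Solve the original market: 283 - 3P = 2P + 13, hence P = 54 and q = 121.
The shock moves the curves to qd = 189 - 3P and qs = 2P + 13.
Setting them equal: 189 - 3P = 2P + 13 → 176 = 5P, so P = 35.2 and q = 83.4.
%ΔP = (35.2 − 54) / 54 × 100 = -34.81%.

-34.81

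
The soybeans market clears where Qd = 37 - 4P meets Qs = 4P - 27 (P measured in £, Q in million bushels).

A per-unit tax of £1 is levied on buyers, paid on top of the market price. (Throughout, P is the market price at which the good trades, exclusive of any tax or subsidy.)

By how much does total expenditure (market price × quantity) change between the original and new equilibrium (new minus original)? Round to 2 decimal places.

Solve the original market: 37 - 4P = 4P - 27, hence P = 8 and Q = 5.
Since buyers pay the price plus the tax, the effective demand curve becomes Qd = 33 - 4P.
Clearing the new market: 33 - 4P = 4P - 27, so P = 7.5 and Q = 3.
Expenditure moves from 8×5 = 40 to 7.5×3 = 22.5; change = -17.50.

-17.50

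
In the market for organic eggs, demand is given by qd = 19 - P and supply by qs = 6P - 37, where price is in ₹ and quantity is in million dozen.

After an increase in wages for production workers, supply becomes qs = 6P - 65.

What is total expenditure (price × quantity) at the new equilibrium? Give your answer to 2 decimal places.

84.00

Before the shock: 19 - P = 6P - 37 ⇒ 56 = 7P ⇒ P = 8, q = 11.
The shock moves the curves to qd = 19 - P and qs = 6P - 65.
New equilibrium: 19 - P = 6P - 65 ⇒ 84 = 7P ⇒ P = 12, q = 7.
New expenditure = 12 × 7 = 84.00.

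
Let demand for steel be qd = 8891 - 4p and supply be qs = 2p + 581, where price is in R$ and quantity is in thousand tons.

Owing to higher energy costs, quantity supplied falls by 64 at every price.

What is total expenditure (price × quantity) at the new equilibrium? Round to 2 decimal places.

Solve the original market: 8891 - 4p = 2p + 581, hence p = 1385 and q = 3351.
The shock moves the curves to qd = 8891 - 4p and qs = 2p + 517.
Clearing the new market: 8891 - 4p = 2p + 517, so p = 4187/3 ≈ 1395.6667 and q = 9925/3 ≈ 3308.3333.
New expenditure = 1395.6667 × 3308.3333 = 4617330.56.

4617330.56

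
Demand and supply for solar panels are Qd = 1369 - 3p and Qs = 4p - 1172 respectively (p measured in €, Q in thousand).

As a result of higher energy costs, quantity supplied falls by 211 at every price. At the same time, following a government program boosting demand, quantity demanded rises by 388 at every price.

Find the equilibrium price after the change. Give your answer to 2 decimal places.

448.57

Initially, 1369 - 3p = 4p - 1172, so 2541 = 7p and p = 363, Q = 280.
The new curves are Qd = 1757 - 3p (demand) and Qs = 4p - 1383 (supply).
Setting them equal: 1757 - 3p = 4p - 1383 → 3140 = 7p, so p = 3140/7 ≈ 448.5714 and Q = 2879/7 ≈ 411.2857.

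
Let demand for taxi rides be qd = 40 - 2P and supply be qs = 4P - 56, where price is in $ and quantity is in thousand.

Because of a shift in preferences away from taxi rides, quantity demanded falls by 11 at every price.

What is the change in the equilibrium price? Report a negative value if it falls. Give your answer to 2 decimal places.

Original equilibrium: 40 - 2P = 4P - 56 gives 96 = 6P, so P = 16 and q = 8.
After the shift, demand is qd = 29 - 2P and supply is qs = 4P - 56.
Clearing the new market: 29 - 2P = 4P - 56, so P = 85/6 ≈ 14.1667 and q = 2/3 ≈ 0.6667.
ΔP = 14.1667 − 16 = -1.83.

-1.83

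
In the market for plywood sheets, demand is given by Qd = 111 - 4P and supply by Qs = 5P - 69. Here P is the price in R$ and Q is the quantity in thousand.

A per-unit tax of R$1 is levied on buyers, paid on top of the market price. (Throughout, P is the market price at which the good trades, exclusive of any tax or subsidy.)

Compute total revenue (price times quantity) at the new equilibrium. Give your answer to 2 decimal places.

Initially, 111 - 4P = 5P - 69, so 180 = 9P and P = 20, Q = 31.
Since buyers pay the price plus the tax, the effective demand curve becomes Qd = 107 - 4P.
Equate the new curves: 107 - 4P = 5P - 69, giving 176 = 9P, P = 176/9 ≈ 19.5556, Q = 259/9 ≈ 28.7778.
New expenditure = 19.5556 × 28.7778 = 562.77.

562.77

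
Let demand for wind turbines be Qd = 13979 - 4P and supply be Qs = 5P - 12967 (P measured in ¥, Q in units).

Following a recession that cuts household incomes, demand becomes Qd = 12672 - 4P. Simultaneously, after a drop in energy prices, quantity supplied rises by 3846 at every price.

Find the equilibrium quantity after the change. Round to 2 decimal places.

Initially, 13979 - 4P = 5P - 12967, so 26946 = 9P and P = 2994, Q = 2003.
After the shift, demand is Qd = 12672 - 4P and supply is Qs = 5P - 9121.
New equilibrium: 12672 - 4P = 5P - 9121 ⇒ 21793 = 9P ⇒ P = 21793/9 ≈ 2421.4444, Q = 26876/9 ≈ 2986.2222.

2986.22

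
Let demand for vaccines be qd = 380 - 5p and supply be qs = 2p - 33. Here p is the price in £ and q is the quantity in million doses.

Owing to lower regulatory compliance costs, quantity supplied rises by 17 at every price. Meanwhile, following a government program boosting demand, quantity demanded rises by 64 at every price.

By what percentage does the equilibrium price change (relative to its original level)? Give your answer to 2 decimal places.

+11.38

Original equilibrium: 380 - 5p = 2p - 33 gives 413 = 7p, so p = 59 and q = 85.
The shock moves the curves to qd = 444 - 5p and qs = 2p - 16.
Equate the new curves: 444 - 5p = 2p - 16, giving 460 = 7p, p = 460/7 ≈ 65.7143, q = 808/7 ≈ 115.4286.
%Δp = (65.7143 − 59) / 59 × 100 = +11.38%.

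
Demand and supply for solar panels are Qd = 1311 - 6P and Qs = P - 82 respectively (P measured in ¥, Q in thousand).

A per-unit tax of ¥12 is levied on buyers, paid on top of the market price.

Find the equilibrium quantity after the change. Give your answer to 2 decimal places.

Before the shock: 1311 - 6P = P - 82 ⇒ 1393 = 7P ⇒ P = 199, Q = 117.
Since buyers pay the price plus the tax, the effective demand curve becomes Qd = 1239 - 6P.
Clearing the new market: 1239 - 6P = P - 82, so P = 1321/7 ≈ 188.7143 and Q = 747/7 ≈ 106.7143.

106.71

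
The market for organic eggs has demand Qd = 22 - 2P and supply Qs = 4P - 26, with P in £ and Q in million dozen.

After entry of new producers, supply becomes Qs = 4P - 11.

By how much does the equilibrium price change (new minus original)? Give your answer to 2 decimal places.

Original equilibrium: 22 - 2P = 4P - 26 gives 48 = 6P, so P = 8 and Q = 6.
After the shift, demand is Qd = 22 - 2P and supply is Qs = 4P - 11.
New equilibrium: 22 - 2P = 4P - 11 ⇒ 33 = 6P ⇒ P = 5.5, Q = 11.
ΔP = 5.5 − 8 = -2.50.

-2.50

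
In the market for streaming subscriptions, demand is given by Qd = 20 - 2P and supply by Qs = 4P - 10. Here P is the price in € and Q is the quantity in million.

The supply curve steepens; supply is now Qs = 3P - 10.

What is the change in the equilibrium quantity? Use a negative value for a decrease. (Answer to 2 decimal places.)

-2.00

Original equilibrium: 20 - 2P = 4P - 10 gives 30 = 6P, so P = 5 and Q = 10.
With the change applied: demand Qd = 20 - 2P, supply Qs = 3P - 10.
Equate the new curves: 20 - 2P = 3P - 10, giving 30 = 5P, P = 6, Q = 8.
ΔQ = 8 − 10 = -2.00.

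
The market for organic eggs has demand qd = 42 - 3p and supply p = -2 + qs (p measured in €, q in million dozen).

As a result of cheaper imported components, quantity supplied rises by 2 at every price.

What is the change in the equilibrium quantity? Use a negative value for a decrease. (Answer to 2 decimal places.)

Before the shock: 42 - 3p = p + 2 ⇒ 40 = 4p ⇒ p = 10, q = 12.
The shock moves the curves to qd = 42 - 3p and qs = p + 4.
New equilibrium: 42 - 3p = p + 4 ⇒ 38 = 4p ⇒ p = 9.5, q = 13.5.
Δq = 13.5 − 12 = +1.50.

+1.50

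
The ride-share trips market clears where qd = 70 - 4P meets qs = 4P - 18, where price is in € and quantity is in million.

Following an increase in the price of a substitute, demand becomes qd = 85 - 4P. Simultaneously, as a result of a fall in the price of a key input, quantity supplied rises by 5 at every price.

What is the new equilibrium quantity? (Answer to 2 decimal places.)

36.00

Before the shock: 70 - 4P = 4P - 18 ⇒ 88 = 8P ⇒ P = 11, q = 26.
The shock moves the curves to qd = 85 - 4P and qs = 4P - 13.
Equate the new curves: 85 - 4P = 4P - 13, giving 98 = 8P, P = 12.25, q = 36.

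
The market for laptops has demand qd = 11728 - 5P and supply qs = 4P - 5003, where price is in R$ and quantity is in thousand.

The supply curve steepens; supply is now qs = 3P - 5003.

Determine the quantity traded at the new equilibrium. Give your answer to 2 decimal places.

1271.13

Solve the original market: 11728 - 5P = 4P - 5003, hence P = 1859 and q = 2433.
After the shift, demand is qd = 11728 - 5P and supply is qs = 3P - 5003.
New equilibrium: 11728 - 5P = 3P - 5003 ⇒ 16731 = 8P ⇒ P = 2091.375, q = 1271.125.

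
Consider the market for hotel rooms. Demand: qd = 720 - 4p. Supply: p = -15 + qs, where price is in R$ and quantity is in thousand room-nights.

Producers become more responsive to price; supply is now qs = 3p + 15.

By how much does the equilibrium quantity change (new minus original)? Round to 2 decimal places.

+161.14

Original equilibrium: 720 - 4p = p + 15 gives 705 = 5p, so p = 141 and q = 156.
The new curves are qd = 720 - 4p (demand) and qs = 3p + 15 (supply).
New equilibrium: 720 - 4p = 3p + 15 ⇒ 705 = 7p ⇒ p = 705/7 ≈ 100.7143, q = 2220/7 ≈ 317.1429.
Δq = 317.1429 − 156 = +161.14.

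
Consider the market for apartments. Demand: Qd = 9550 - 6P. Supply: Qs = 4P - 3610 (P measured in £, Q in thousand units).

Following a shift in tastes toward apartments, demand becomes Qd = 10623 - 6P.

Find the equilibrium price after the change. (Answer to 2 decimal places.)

Solve the original market: 9550 - 6P = 4P - 3610, hence P = 1316 and Q = 1654.
The new curves are Qd = 10623 - 6P (demand) and Qs = 4P - 3610 (supply).
Clearing the new market: 10623 - 6P = 4P - 3610, so P = 1423.3 and Q = 2083.2.

1423.30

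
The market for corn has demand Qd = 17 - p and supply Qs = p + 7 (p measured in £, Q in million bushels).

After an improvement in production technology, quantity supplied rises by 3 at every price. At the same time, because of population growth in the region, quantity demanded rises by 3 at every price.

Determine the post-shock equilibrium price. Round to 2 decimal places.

Solve the original market: 17 - p = p + 7, hence p = 5 and Q = 12.
The new curves are Qd = 20 - p (demand) and Qs = p + 10 (supply).
Setting them equal: 20 - p = p + 10 → 10 = 2p, so p = 5 and Q = 15.

5.00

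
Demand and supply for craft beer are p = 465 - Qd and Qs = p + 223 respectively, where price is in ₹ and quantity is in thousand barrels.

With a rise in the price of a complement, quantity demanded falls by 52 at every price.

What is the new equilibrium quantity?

Solve the original market: 465 - p = p + 223, hence p = 121 and Q = 344.
The new curves are Qd = 413 - p (demand) and Qs = p + 223 (supply).
Clearing the new market: 413 - p = p + 223, so p = 95 and Q = 318.

318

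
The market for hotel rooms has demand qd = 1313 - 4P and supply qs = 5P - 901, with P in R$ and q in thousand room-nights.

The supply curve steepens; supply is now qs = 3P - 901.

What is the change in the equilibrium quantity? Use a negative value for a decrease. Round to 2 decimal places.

-281.14

Initially, 1313 - 4P = 5P - 901, so 2214 = 9P and P = 246, q = 329.
The new curves are qd = 1313 - 4P (demand) and qs = 3P - 901 (supply).
New equilibrium: 1313 - 4P = 3P - 901 ⇒ 2214 = 7P ⇒ P = 2214/7 ≈ 316.2857, q = 335/7 ≈ 47.8571.
Δq = 47.8571 − 329 = -281.14.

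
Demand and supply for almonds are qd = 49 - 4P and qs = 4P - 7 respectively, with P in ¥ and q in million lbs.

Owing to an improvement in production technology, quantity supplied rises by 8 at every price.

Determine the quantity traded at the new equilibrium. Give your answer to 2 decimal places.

Original equilibrium: 49 - 4P = 4P - 7 gives 56 = 8P, so P = 7 and q = 21.
The new curves are qd = 49 - 4P (demand) and qs = 4P + 1 (supply).
Setting them equal: 49 - 4P = 4P + 1 → 48 = 8P, so P = 6 and q = 25.

25.00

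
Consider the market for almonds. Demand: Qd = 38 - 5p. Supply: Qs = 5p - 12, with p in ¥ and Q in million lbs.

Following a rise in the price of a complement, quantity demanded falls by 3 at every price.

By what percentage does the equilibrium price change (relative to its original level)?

-6

Initially, 38 - 5p = 5p - 12, so 50 = 10p and p = 5, Q = 13.
The new curves are Qd = 35 - 5p (demand) and Qs = 5p - 12 (supply).
Clearing the new market: 35 - 5p = 5p - 12, so p = 4.7 and Q = 11.5.
%Δp = (4.7 − 5) / 5 × 100 = -6%.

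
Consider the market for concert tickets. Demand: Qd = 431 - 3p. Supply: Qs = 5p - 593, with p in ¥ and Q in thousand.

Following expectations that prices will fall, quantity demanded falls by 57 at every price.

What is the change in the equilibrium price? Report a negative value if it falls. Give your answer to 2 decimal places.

Solve the original market: 431 - 3p = 5p - 593, hence p = 128 and Q = 47.
The new curves are Qd = 374 - 3p (demand) and Qs = 5p - 593 (supply).
New equilibrium: 374 - 3p = 5p - 593 ⇒ 967 = 8p ⇒ p = 120.875, Q = 11.375.
Δp = 120.875 − 128 = -7.13.

-7.13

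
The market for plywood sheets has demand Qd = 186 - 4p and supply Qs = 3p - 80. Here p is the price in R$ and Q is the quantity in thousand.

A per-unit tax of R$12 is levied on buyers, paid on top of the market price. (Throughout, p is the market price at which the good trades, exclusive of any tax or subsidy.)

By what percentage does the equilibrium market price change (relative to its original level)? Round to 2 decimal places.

-18.05

Solve the original market: 186 - 4p = 3p - 80, hence p = 38 and Q = 34.
Since buyers pay the price plus the tax, the effective demand curve becomes Qd = 138 - 4p.
New equilibrium: 138 - 4p = 3p - 80 ⇒ 218 = 7p ⇒ p = 218/7 ≈ 31.1429, Q = 94/7 ≈ 13.4286.
%Δp = (31.1429 − 38) / 38 × 100 = -18.05%.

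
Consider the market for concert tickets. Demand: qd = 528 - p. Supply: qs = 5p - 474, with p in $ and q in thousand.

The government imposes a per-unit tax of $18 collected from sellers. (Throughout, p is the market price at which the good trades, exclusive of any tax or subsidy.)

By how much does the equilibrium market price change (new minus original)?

Before the shock: 528 - p = 5p - 474 ⇒ 1002 = 6p ⇒ p = 167, q = 361.
Since sellers keep the price net of the tax, the effective supply curve becomes qs = 5p - 564.
New equilibrium: 528 - p = 5p - 564 ⇒ 1092 = 6p ⇒ p = 182, q = 346.
Δp = 182 − 167 = +15.

+15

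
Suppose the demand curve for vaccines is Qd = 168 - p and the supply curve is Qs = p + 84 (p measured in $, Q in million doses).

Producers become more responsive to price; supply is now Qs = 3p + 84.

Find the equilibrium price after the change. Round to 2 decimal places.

Solve the original market: 168 - p = p + 84, hence p = 42 and Q = 126.
The new curves are Qd = 168 - p (demand) and Qs = 3p + 84 (supply).
Clearing the new market: 168 - p = 3p + 84, so p = 21 and Q = 147.

21.00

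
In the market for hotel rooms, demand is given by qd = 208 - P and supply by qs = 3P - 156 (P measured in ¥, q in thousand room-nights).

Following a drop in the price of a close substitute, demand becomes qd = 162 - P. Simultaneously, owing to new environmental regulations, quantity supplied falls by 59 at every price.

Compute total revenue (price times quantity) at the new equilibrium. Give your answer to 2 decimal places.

Solve the original market: 208 - P = 3P - 156, hence P = 91 and q = 117.
The new curves are qd = 162 - P (demand) and qs = 3P - 215 (supply).
New equilibrium: 162 - P = 3P - 215 ⇒ 377 = 4P ⇒ P = 94.25, q = 67.75.
New expenditure = 94.25 × 67.75 = 6385.44.

6385.44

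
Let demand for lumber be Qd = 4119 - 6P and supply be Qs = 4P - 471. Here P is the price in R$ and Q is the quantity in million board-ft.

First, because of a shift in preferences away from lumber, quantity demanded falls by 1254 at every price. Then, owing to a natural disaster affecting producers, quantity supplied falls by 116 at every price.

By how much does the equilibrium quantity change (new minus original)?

-571.2

Before the shock: 4119 - 6P = 4P - 471 ⇒ 4590 = 10P ⇒ P = 459, Q = 1365.
With the change applied: demand Qd = 2865 - 6P, supply Qs = 4P - 587.
Equate the new curves: 2865 - 6P = 4P - 587, giving 3452 = 10P, P = 345.2, Q = 793.8.
ΔQ = 793.8 − 1365 = -571.2.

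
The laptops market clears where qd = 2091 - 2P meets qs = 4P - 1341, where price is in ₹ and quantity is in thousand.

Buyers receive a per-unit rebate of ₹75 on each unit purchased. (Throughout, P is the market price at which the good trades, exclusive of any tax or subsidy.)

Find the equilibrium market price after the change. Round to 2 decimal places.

Before the shock: 2091 - 2P = 4P - 1341 ⇒ 3432 = 6P ⇒ P = 572, q = 947.
Since buyers' out-of-pocket price is the market price minus the rebate, the effective demand curve becomes qd = 2241 - 2P.
New equilibrium: 2241 - 2P = 4P - 1341 ⇒ 3582 = 6P ⇒ P = 597, q = 1047.

597.00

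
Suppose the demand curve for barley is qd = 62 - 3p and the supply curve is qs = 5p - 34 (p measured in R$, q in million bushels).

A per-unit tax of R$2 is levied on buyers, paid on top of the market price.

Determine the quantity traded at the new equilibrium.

Before the shock: 62 - 3p = 5p - 34 ⇒ 96 = 8p ⇒ p = 12, q = 26.
Since buyers pay the price plus the tax, the effective demand curve becomes qd = 56 - 3p.
New equilibrium: 56 - 3p = 5p - 34 ⇒ 90 = 8p ⇒ p = 11.25, q = 22.25.

22.25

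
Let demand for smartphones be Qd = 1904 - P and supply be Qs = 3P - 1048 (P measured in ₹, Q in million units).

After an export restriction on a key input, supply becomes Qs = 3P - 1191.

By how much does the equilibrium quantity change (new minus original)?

-35.75

Before the shock: 1904 - P = 3P - 1048 ⇒ 2952 = 4P ⇒ P = 738, Q = 1166.
With the change applied: demand Qd = 1904 - P, supply Qs = 3P - 1191.
Equate the new curves: 1904 - P = 3P - 1191, giving 3095 = 4P, P = 773.75, Q = 1130.25.
ΔQ = 1130.25 − 1166 = -35.75.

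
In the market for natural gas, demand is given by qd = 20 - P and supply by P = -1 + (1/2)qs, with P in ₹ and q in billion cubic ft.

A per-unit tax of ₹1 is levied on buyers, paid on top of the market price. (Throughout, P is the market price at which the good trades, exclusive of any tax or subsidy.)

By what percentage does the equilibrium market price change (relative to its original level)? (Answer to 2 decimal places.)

-5.56

Before the shock: 20 - P = 2P + 2 ⇒ 18 = 3P ⇒ P = 6, q = 14.
Since buyers pay the price plus the tax, the effective demand curve becomes qd = 19 - P.
New equilibrium: 19 - P = 2P + 2 ⇒ 17 = 3P ⇒ P = 17/3 ≈ 5.6667, q = 40/3 ≈ 13.3333.
%ΔP = (5.6667 − 6) / 6 × 100 = -5.56%.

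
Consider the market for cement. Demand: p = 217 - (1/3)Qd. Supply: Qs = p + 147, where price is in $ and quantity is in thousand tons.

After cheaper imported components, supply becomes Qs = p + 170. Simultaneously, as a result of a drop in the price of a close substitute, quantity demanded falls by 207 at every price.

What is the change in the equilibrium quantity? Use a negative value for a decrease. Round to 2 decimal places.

Solve the original market: 651 - 3p = p + 147, hence p = 126 and Q = 273.
The new curves are Qd = 444 - 3p (demand) and Qs = p + 170 (supply).
Clearing the new market: 444 - 3p = p + 170, so p = 68.5 and Q = 238.5.
ΔQ = 238.5 − 273 = -34.50.

-34.50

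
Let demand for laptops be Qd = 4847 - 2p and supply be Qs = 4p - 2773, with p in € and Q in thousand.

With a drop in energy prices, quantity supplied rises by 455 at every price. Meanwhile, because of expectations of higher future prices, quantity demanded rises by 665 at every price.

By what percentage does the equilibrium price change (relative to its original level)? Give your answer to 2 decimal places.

Original equilibrium: 4847 - 2p = 4p - 2773 gives 7620 = 6p, so p = 1270 and Q = 2307.
The new curves are Qd = 5512 - 2p (demand) and Qs = 4p - 2318 (supply).
Equate the new curves: 5512 - 2p = 4p - 2318, giving 7830 = 6p, p = 1305, Q = 2902.
%Δp = (1305 − 1270) / 1270 × 100 = +2.76%.

+2.76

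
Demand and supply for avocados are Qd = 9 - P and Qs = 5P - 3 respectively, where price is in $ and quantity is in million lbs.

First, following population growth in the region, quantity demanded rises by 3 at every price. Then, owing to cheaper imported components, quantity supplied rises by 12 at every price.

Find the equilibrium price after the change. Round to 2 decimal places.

Initially, 9 - P = 5P - 3, so 12 = 6P and P = 2, Q = 7.
The shock moves the curves to Qd = 12 - P and Qs = 5P + 9.
Equate the new curves: 12 - P = 5P + 9, giving 3 = 6P, P = 0.5, Q = 11.5.

0.50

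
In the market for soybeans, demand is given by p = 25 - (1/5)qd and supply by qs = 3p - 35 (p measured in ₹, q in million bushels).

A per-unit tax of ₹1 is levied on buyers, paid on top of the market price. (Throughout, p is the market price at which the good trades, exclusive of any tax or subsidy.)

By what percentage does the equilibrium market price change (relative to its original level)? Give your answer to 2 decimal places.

-3.13

Initially, 125 - 5p = 3p - 35, so 160 = 8p and p = 20, q = 25.
Since buyers pay the price plus the tax, the effective demand curve becomes qd = 120 - 5p.
Setting them equal: 120 - 5p = 3p - 35 → 155 = 8p, so p = 19.375 and q = 23.125.
%Δp = (19.375 − 20) / 20 × 100 = -3.13%.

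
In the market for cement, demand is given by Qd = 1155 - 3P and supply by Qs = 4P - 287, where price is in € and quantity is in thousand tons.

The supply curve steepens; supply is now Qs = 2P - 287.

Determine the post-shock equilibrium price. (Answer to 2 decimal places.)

Before the shock: 1155 - 3P = 4P - 287 ⇒ 1442 = 7P ⇒ P = 206, Q = 537.
With the change applied: demand Qd = 1155 - 3P, supply Qs = 2P - 287.
Equate the new curves: 1155 - 3P = 2P - 287, giving 1442 = 5P, P = 288.4, Q = 289.8.

288.40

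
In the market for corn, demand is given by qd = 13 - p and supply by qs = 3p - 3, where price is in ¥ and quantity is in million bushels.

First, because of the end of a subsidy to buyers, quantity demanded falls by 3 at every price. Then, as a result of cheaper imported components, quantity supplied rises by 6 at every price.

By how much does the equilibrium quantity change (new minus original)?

-0.75

Solve the original market: 13 - p = 3p - 3, hence p = 4 and q = 9.
After the shift, demand is qd = 10 - p and supply is qs = 3p + 3.
Setting them equal: 10 - p = 3p + 3 → 7 = 4p, so p = 1.75 and q = 8.25.
Δq = 8.25 − 9 = -0.75.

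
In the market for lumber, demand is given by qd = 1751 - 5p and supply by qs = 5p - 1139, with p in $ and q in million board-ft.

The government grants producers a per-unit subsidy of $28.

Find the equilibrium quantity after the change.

376

Before the shock: 1751 - 5p = 5p - 1139 ⇒ 2890 = 10p ⇒ p = 289, q = 306.
Since sellers receive the price plus the subsidy, the effective supply curve becomes qs = 5p - 999.
Clearing the new market: 1751 - 5p = 5p - 999, so p = 275 and q = 376.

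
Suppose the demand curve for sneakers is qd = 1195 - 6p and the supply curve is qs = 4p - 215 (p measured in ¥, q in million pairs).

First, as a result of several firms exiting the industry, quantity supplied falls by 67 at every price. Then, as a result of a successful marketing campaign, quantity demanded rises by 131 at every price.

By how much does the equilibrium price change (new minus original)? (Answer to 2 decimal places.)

Before the shock: 1195 - 6p = 4p - 215 ⇒ 1410 = 10p ⇒ p = 141, q = 349.
The shock moves the curves to qd = 1326 - 6p and qs = 4p - 282.
Setting them equal: 1326 - 6p = 4p - 282 → 1608 = 10p, so p = 160.8 and q = 361.2.
Δp = 160.8 − 141 = +19.80.

+19.80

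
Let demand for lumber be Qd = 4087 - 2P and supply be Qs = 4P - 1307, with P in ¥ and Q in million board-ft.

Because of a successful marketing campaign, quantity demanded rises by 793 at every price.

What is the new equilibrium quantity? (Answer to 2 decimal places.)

2817.67

Before the shock: 4087 - 2P = 4P - 1307 ⇒ 5394 = 6P ⇒ P = 899, Q = 2289.
With the change applied: demand Qd = 4880 - 2P, supply Qs = 4P - 1307.
Equate the new curves: 4880 - 2P = 4P - 1307, giving 6187 = 6P, P = 6187/6 ≈ 1031.1667, Q = 8453/3 ≈ 2817.6667.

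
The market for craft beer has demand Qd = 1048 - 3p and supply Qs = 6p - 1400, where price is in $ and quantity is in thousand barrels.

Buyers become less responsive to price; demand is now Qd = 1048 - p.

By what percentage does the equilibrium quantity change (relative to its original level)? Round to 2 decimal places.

Before the shock: 1048 - 3p = 6p - 1400 ⇒ 2448 = 9p ⇒ p = 272, Q = 232.
The shock moves the curves to Qd = 1048 - p and Qs = 6p - 1400.
Clearing the new market: 1048 - p = 6p - 1400, so p = 2448/7 ≈ 349.7143 and Q = 4888/7 ≈ 698.2857.
%ΔQ = (698.2857 − 232) / 232 × 100 = +200.99%.

+200.99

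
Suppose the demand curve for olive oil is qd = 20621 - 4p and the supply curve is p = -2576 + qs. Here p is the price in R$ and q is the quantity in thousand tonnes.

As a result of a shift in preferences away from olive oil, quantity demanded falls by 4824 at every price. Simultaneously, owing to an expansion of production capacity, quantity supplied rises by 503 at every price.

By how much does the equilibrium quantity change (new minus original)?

Initially, 20621 - 4p = p + 2576, so 18045 = 5p and p = 3609, q = 6185.
The shock moves the curves to qd = 15797 - 4p and qs = p + 3079.
Equate the new curves: 15797 - 4p = p + 3079, giving 12718 = 5p, p = 2543.6, q = 5622.6.
Δq = 5622.6 − 6185 = -562.4.

-562.4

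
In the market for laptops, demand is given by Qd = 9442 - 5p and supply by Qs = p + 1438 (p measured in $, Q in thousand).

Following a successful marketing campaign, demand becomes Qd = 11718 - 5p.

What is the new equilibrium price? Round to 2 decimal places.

Initially, 9442 - 5p = p + 1438, so 8004 = 6p and p = 1334, Q = 2772.
After the shift, demand is Qd = 11718 - 5p and supply is Qs = p + 1438.
New equilibrium: 11718 - 5p = p + 1438 ⇒ 10280 = 6p ⇒ p = 5140/3 ≈ 1713.3333, Q = 9454/3 ≈ 3151.3333.

1713.33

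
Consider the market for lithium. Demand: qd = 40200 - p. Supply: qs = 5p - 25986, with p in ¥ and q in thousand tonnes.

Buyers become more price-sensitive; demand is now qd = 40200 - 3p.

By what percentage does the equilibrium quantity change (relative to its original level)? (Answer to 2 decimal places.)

-47.27

Initially, 40200 - p = 5p - 25986, so 66186 = 6p and p = 11031, q = 29169.
The shock moves the curves to qd = 40200 - 3p and qs = 5p - 25986.
Clearing the new market: 40200 - 3p = 5p - 25986, so p = 8273.25 and q = 15380.25.
%Δq = (15380.25 − 29169) / 29169 × 100 = -47.27%.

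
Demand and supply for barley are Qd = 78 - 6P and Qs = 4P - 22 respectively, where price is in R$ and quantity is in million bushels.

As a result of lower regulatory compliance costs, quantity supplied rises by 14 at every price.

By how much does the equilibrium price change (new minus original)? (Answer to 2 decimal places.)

Before the shock: 78 - 6P = 4P - 22 ⇒ 100 = 10P ⇒ P = 10, Q = 18.
After the shift, demand is Qd = 78 - 6P and supply is Qs = 4P - 8.
New equilibrium: 78 - 6P = 4P - 8 ⇒ 86 = 10P ⇒ P = 8.6, Q = 26.4.
ΔP = 8.6 − 10 = -1.40.

-1.40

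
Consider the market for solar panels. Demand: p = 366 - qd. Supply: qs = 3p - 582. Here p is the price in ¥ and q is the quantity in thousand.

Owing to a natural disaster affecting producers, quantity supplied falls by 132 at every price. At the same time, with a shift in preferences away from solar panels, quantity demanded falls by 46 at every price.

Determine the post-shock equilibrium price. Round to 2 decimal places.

Original equilibrium: 366 - p = 3p - 582 gives 948 = 4p, so p = 237 and q = 129.
The shock moves the curves to qd = 320 - p and qs = 3p - 714.
Setting them equal: 320 - p = 3p - 714 → 1034 = 4p, so p = 258.5 and q = 61.5.

258.50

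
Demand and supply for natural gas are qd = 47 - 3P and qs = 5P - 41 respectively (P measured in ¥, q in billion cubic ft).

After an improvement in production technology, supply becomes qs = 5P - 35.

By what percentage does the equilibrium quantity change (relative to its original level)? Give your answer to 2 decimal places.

Initially, 47 - 3P = 5P - 41, so 88 = 8P and P = 11, q = 14.
The shock moves the curves to qd = 47 - 3P and qs = 5P - 35.
Setting them equal: 47 - 3P = 5P - 35 → 82 = 8P, so P = 10.25 and q = 16.25.
%Δq = (16.25 − 14) / 14 × 100 = +16.07%.

+16.07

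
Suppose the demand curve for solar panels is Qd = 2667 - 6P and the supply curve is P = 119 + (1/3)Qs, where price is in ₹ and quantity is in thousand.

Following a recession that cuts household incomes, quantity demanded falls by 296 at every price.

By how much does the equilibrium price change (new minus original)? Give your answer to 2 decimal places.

Initially, 2667 - 6P = 3P - 357, so 3024 = 9P and P = 336, Q = 651.
The shock moves the curves to Qd = 2371 - 6P and Qs = 3P - 357.
Equate the new curves: 2371 - 6P = 3P - 357, giving 2728 = 9P, P = 2728/9 ≈ 303.1111, Q = 1657/3 ≈ 552.3333.
ΔP = 303.1111 − 336 = -32.89.

-32.89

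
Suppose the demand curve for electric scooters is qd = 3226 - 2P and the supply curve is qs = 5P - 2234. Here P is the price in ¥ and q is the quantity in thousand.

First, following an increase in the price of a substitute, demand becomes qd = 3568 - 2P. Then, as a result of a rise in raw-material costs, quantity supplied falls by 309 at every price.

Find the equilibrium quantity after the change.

1822

Initially, 3226 - 2P = 5P - 2234, so 5460 = 7P and P = 780, q = 1666.
The new curves are qd = 3568 - 2P (demand) and qs = 5P - 2543 (supply).
Clearing the new market: 3568 - 2P = 5P - 2543, so P = 873 and q = 1822.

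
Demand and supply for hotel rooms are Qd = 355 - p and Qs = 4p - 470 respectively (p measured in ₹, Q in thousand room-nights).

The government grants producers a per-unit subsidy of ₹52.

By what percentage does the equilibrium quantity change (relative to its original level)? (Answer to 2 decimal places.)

+21.89

Original equilibrium: 355 - p = 4p - 470 gives 825 = 5p, so p = 165 and Q = 190.
Since sellers receive the price plus the subsidy, the effective supply curve becomes Qs = 4p - 262.
Equate the new curves: 355 - p = 4p - 262, giving 617 = 5p, p = 123.4, Q = 231.6.
%ΔQ = (231.6 − 190) / 190 × 100 = +21.89%.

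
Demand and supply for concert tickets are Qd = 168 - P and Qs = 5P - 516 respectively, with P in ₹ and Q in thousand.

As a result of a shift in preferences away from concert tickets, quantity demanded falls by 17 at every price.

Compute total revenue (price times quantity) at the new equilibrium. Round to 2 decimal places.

4428.14

Initially, 168 - P = 5P - 516, so 684 = 6P and P = 114, Q = 54.
After the shift, demand is Qd = 151 - P and supply is Qs = 5P - 516.
Clearing the new market: 151 - P = 5P - 516, so P = 667/6 ≈ 111.1667 and Q = 239/6 ≈ 39.8333.
New expenditure = 111.1667 × 39.8333 = 4428.14.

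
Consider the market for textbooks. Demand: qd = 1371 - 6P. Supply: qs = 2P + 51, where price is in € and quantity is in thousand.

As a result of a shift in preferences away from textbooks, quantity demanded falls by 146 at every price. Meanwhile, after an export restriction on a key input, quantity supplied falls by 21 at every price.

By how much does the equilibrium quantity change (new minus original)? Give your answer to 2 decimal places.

Before the shock: 1371 - 6P = 2P + 51 ⇒ 1320 = 8P ⇒ P = 165, q = 381.
After the shift, demand is qd = 1225 - 6P and supply is qs = 2P + 30.
New equilibrium: 1225 - 6P = 2P + 30 ⇒ 1195 = 8P ⇒ P = 149.375, q = 328.75.
Δq = 328.75 − 381 = -52.25.

-52.25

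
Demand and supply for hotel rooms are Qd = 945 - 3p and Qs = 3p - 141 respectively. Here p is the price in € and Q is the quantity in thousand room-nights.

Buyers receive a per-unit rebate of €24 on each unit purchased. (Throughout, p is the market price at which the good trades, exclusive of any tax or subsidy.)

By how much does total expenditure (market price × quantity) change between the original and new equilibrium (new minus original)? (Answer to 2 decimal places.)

+11772.00

Solve the original market: 945 - 3p = 3p - 141, hence p = 181 and Q = 402.
Since buyers' out-of-pocket price is the market price minus the rebate, the effective demand curve becomes Qd = 1017 - 3p.
New equilibrium: 1017 - 3p = 3p - 141 ⇒ 1158 = 6p ⇒ p = 193, Q = 438.
Expenditure moves from 181×402 = 72762 to 193×438 = 84534; change = +11772.00.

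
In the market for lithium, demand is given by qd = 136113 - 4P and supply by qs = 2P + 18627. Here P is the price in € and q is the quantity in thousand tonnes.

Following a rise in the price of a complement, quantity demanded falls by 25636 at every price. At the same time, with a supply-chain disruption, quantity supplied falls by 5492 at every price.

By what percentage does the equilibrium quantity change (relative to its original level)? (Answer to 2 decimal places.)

Before the shock: 136113 - 4P = 2P + 18627 ⇒ 117486 = 6P ⇒ P = 19581, q = 57789.
The shock moves the curves to qd = 110477 - 4P and qs = 2P + 13135.
Equate the new curves: 110477 - 4P = 2P + 13135, giving 97342 = 6P, P = 48671/3 ≈ 16223.6667, q = 136747/3 ≈ 45582.3333.
%Δq = (45582.3333 − 57789) / 57789 × 100 = -21.12%.

-21.12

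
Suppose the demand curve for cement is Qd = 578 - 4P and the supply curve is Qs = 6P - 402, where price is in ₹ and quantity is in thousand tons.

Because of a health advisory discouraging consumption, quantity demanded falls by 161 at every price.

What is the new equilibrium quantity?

89.4

Before the shock: 578 - 4P = 6P - 402 ⇒ 980 = 10P ⇒ P = 98, Q = 186.
After the shift, demand is Qd = 417 - 4P and supply is Qs = 6P - 402.
New equilibrium: 417 - 4P = 6P - 402 ⇒ 819 = 10P ⇒ P = 81.9, Q = 89.4.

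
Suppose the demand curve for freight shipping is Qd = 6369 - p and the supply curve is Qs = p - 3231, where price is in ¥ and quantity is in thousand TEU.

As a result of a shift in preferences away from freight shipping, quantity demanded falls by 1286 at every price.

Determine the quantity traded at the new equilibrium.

926

Initially, 6369 - p = p - 3231, so 9600 = 2p and p = 4800, Q = 1569.
After the shift, demand is Qd = 5083 - p and supply is Qs = p - 3231.
Setting them equal: 5083 - p = p - 3231 → 8314 = 2p, so p = 4157 and Q = 926.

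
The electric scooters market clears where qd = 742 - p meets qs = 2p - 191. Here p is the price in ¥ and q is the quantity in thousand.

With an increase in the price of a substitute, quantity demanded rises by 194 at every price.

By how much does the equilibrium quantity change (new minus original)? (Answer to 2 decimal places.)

Initially, 742 - p = 2p - 191, so 933 = 3p and p = 311, q = 431.
The new curves are qd = 936 - p (demand) and qs = 2p - 191 (supply).
Clearing the new market: 936 - p = 2p - 191, so p = 1127/3 ≈ 375.6667 and q = 1681/3 ≈ 560.3333.
Δq = 560.3333 − 431 = +129.33.

+129.33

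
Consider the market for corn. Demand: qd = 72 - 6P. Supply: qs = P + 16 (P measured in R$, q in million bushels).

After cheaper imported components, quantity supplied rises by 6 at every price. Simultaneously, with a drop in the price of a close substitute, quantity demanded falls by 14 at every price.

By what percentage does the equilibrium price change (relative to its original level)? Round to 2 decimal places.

-35.71

Original equilibrium: 72 - 6P = P + 16 gives 56 = 7P, so P = 8 and q = 24.
The new curves are qd = 58 - 6P (demand) and qs = P + 22 (supply).
Clearing the new market: 58 - 6P = P + 22, so P = 36/7 ≈ 5.1429 and q = 190/7 ≈ 27.1429.
%ΔP = (5.1429 − 8) / 8 × 100 = -35.71%.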